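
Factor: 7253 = 7253^1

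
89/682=89/682 =0.13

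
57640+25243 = 82883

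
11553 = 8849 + 2704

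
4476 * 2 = 8952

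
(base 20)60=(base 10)120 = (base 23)55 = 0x78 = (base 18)6C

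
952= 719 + 233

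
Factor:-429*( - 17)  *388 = 2^2*3^1*11^1*13^1*17^1*97^1=2829684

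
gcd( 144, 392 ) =8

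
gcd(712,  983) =1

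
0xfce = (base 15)12eb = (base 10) 4046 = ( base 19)B3I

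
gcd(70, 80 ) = 10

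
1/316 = 1/316 =0.00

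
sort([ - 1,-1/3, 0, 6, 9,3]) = [ - 1, - 1/3,0, 3 , 6, 9 ] 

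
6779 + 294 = 7073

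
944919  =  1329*711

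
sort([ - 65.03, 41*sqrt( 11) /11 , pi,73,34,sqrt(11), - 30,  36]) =[ - 65.03,  -  30 , pi, sqrt( 11),41*sqrt( 11) /11,  34,36,73]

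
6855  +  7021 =13876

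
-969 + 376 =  - 593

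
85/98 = 85/98= 0.87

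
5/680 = 1/136 = 0.01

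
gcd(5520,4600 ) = 920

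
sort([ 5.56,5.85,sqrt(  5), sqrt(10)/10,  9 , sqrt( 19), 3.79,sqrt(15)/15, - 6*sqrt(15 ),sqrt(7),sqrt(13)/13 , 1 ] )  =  [ - 6 * sqrt ( 15 ), sqrt ( 15)/15, sqrt( 13)/13, sqrt(10)/10, 1,  sqrt( 5 ),sqrt (7), 3.79 , sqrt(19 ) , 5.56,  5.85 , 9]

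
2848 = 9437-6589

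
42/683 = 42/683 = 0.06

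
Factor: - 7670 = - 2^1*5^1*13^1*59^1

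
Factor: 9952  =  2^5 * 311^1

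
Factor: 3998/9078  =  1999/4539 = 3^( - 1)*17^( - 1 )*89^ ( - 1)*1999^1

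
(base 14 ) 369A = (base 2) 10010101001000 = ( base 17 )1G07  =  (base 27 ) D2D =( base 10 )9544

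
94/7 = 13+3/7 = 13.43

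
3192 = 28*114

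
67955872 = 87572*776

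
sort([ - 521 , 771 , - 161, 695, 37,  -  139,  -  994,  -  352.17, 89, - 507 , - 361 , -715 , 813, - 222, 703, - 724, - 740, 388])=[-994, - 740, - 724,-715, - 521, -507, - 361, - 352.17, - 222, -161, - 139, 37,89, 388,695,703, 771, 813]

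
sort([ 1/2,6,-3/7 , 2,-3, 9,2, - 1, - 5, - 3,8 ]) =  [  -  5, - 3, - 3, - 1, - 3/7,1/2,2,2,6, 8,  9 ] 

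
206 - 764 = -558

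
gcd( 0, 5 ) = 5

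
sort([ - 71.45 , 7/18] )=[ - 71.45, 7/18]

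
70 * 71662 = 5016340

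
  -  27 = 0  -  27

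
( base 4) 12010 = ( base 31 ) cg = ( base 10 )388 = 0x184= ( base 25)fd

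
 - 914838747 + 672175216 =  - 242663531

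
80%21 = 17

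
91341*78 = 7124598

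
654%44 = 38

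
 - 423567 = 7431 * ( - 57)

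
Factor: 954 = 2^1 * 3^2*53^1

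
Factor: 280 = 2^3*5^1*7^1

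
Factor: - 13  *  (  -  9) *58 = 2^1*3^2 * 13^1*29^1 = 6786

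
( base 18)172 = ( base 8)704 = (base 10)452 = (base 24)ik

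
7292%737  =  659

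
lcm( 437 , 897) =17043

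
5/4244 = 5/4244 = 0.00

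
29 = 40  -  11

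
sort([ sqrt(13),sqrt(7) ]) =[sqrt(7 ), sqrt (13) ] 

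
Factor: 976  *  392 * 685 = 2^7*5^1*7^2*61^1*137^1 = 262075520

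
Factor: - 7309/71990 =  - 2^ (- 1)*5^ (  -  1 ) * 23^( - 1 ) * 313^ ( - 1)*7309^1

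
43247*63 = 2724561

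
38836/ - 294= -133 + 19/21= - 132.10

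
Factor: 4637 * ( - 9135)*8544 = - 361915253280 = - 2^5*3^3* 5^1*7^1 * 29^1*89^1*4637^1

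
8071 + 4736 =12807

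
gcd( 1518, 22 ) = 22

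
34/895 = 34/895 = 0.04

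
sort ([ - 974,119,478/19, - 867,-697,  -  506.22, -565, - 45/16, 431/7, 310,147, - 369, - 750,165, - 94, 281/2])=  [ - 974, - 867 , - 750,-697, - 565,  -  506.22, - 369, - 94, - 45/16 , 478/19,431/7,119, 281/2,147,165,310] 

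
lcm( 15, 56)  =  840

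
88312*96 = 8477952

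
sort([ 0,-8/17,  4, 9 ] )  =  [ - 8/17, 0,  4, 9]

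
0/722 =0 = 0.00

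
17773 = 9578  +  8195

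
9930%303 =234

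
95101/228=95101/228 = 417.11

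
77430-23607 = 53823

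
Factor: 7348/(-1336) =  - 2^( - 1)*11^1 = -11/2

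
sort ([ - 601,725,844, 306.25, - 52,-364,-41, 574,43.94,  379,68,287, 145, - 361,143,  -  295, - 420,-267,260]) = [ - 601,  -  420, - 364, - 361, - 295, -267,-52, - 41,  43.94, 68, 143,145,260, 287,306.25,379,574,725, 844 ] 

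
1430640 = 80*17883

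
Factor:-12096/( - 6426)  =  2^5*17^ (-1 )=   32/17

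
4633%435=283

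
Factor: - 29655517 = -29655517^1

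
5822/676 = 8+207/338  =  8.61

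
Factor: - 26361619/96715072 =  - 2^ ( - 6)*67^1*73^( - 1 )*127^( - 1)*163^( - 1)*509^1*  773^1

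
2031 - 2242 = -211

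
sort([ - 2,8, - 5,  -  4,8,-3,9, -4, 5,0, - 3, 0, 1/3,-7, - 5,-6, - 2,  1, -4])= [ - 7, - 6, - 5,-5, - 4 , - 4, - 4, - 3, - 3, - 2, - 2, 0,0,1/3, 1,  5, 8 , 8,9]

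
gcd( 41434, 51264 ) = 2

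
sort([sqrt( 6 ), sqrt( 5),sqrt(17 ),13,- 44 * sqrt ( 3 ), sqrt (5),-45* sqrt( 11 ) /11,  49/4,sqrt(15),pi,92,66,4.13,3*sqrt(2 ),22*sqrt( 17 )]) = [ -44*sqrt( 3 ),  -  45*sqrt (11)/11 , sqrt( 5 ),sqrt( 5 ), sqrt(6), pi,sqrt( 15 ),sqrt(17 ),4.13, 3*sqrt (2),49/4,13, 66,22* sqrt(17 ), 92] 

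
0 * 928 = 0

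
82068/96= 6839/8 = 854.88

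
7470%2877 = 1716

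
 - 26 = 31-57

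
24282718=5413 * 4486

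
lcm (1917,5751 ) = 5751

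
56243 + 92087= 148330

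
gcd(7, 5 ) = 1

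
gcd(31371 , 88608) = 3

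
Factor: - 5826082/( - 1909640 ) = 2913041/954820 =2^( - 2 )*5^( - 1)*47741^ (  -  1 ) * 2913041^1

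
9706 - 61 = 9645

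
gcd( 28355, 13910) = 535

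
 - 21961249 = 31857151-53818400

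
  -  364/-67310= 182/33655 = 0.01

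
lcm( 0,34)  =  0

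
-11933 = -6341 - 5592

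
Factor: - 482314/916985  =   - 2^1*5^(-1) * 7^1*47^1*733^1 *183397^( - 1)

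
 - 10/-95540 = 1/9554 = 0.00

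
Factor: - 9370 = - 2^1 * 5^1 *937^1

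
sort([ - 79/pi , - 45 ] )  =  [-45, - 79/pi] 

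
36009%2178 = 1161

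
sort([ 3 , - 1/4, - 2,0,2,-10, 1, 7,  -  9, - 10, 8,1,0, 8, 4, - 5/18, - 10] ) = [ - 10,-10, - 10,-9, - 2, - 5/18, - 1/4, 0, 0,1, 1, 2, 3 , 4,7, 8 , 8 ]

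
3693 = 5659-1966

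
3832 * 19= 72808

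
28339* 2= 56678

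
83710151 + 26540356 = 110250507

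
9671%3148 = 227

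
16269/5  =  3253 + 4/5= 3253.80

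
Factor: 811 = 811^1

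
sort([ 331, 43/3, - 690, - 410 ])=[ - 690, - 410,43/3, 331]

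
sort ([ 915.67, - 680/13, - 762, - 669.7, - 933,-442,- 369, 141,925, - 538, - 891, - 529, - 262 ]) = [ - 933 , - 891, - 762, - 669.7, - 538 , - 529, - 442,-369, - 262, -680/13, 141, 915.67, 925 ]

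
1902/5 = 380 + 2/5 = 380.40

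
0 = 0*2735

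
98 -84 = 14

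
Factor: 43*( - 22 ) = -2^1*11^1*43^1 =- 946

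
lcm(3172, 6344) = 6344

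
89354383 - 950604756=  - 861250373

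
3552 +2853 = 6405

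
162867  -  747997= -585130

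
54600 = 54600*1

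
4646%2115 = 416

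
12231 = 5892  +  6339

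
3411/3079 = 3411/3079 = 1.11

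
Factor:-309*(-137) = 3^1*103^1 * 137^1=42333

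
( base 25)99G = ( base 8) 13352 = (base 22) C2E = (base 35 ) 4RL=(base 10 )5866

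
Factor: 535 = 5^1*107^1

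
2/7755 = 2/7755 = 0.00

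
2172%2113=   59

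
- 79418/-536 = 39709/268 = 148.17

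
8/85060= 2/21265 = 0.00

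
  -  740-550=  - 1290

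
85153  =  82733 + 2420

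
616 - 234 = 382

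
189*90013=17012457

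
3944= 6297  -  2353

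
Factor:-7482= - 2^1*3^1*29^1 * 43^1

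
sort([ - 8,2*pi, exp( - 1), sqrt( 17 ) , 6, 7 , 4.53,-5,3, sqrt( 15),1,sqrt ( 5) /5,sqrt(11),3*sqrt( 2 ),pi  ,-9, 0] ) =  [ -9, - 8, - 5,0,exp(-1) , sqrt (5)/5,  1, 3,pi,sqrt( 11 ),sqrt( 15 ) , sqrt( 17), 3*sqrt( 2 ),4.53,  6,2*pi, 7 ]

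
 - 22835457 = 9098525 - 31933982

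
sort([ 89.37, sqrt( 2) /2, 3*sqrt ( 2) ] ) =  [sqrt( 2)/2, 3*sqrt(2),89.37]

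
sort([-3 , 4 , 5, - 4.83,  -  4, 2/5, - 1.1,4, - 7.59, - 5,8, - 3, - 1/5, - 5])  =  [ - 7.59, - 5, - 5, - 4.83, - 4, - 3, - 3,  -  1.1, - 1/5, 2/5, 4,4,5, 8]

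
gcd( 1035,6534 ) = 9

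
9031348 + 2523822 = 11555170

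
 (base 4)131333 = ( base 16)77F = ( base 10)1919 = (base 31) 1us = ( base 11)1495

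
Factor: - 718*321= - 2^1*3^1 * 107^1*359^1 =- 230478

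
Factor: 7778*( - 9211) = -71643158 = - 2^1*61^1*151^1*3889^1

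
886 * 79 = 69994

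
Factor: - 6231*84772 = - 2^2*3^1*31^1*67^1 * 21193^1 = -528214332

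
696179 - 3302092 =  - 2605913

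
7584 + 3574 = 11158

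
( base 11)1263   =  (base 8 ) 3152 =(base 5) 23032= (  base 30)1OM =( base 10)1642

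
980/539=1  +  9/11 = 1.82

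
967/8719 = 967/8719 = 0.11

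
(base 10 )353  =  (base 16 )161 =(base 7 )1013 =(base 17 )13D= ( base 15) 188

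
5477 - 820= 4657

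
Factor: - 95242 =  - 2^1*7^1*6803^1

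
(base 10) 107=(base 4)1223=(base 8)153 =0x6b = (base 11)98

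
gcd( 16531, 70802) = 1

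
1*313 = 313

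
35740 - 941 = 34799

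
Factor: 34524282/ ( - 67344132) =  - 5754047/11224022 =- 2^ ( - 1 )*13^1*19^(  -  1)*53^( - 1)*5573^(  -  1)  *  442619^1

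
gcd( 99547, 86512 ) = 1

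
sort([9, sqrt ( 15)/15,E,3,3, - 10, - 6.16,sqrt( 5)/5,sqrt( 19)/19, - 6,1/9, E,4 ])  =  [ - 10 , - 6.16, - 6, 1/9,sqrt (19)/19,sqrt(15)/15,  sqrt( 5)/5, E,E,  3,3 , 4,9 ] 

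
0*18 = 0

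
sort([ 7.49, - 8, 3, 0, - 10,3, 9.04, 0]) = [ - 10, - 8, 0,0,3, 3, 7.49,9.04]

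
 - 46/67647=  - 1 + 67601/67647= - 0.00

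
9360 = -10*( - 936 )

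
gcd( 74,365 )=1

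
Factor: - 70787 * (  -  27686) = 1959808882 = 2^1*71^1*109^1  *  127^1*997^1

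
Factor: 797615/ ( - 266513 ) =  - 61355/20501 = -5^1*7^1*13^ ( - 1)*19^(-1 )*83^(  -  1 )*1753^1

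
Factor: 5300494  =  2^1*2650247^1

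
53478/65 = 53478/65 = 822.74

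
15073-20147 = -5074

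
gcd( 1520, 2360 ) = 40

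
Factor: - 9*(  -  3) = 27 = 3^3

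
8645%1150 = 595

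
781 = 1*781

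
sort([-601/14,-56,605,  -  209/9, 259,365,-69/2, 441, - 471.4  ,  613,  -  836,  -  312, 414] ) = [ - 836,-471.4, - 312, - 56,- 601/14 , - 69/2, - 209/9 , 259,365,414 , 441 , 605, 613]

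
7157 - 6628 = 529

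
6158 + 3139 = 9297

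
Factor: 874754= 2^1*37^1*11821^1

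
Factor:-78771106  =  - 2^1*39385553^1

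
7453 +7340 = 14793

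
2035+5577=7612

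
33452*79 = 2642708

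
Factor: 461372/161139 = 2^2 *3^( - 1)*11^(-1 )*19^( - 1)*257^( - 1)*115343^1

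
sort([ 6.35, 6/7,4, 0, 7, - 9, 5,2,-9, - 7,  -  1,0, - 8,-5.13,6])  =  [ -9,-9, - 8, - 7, - 5.13,-1,0, 0, 6/7,2,4, 5, 6,6.35, 7] 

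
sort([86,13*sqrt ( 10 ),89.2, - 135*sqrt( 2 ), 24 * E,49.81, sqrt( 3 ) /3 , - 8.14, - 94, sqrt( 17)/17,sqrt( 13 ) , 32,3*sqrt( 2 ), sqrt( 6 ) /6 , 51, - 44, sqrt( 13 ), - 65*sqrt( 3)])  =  [ - 135 * sqrt(2), - 65*sqrt( 3 ), - 94,-44, - 8.14,sqrt( 17 ) /17 , sqrt( 6)/6 , sqrt( 3)/3, sqrt(13), sqrt( 13 ) , 3 * sqrt ( 2),32, 13*sqrt(10 ), 49.81, 51, 24*E,86, 89.2 ] 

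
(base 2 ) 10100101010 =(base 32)19a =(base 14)6a6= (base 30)1e2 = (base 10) 1322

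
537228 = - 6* ( - 89538 )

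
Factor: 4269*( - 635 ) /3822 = -2^(-1 ) * 5^1* 7^( -2)*13^( - 1) * 127^1*1423^1 = - 903605/1274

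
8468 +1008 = 9476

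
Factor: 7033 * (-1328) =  - 2^4 * 13^1 * 83^1*541^1  =  - 9339824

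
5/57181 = 5/57181  =  0.00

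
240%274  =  240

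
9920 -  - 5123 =15043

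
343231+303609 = 646840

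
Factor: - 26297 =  - 26297^1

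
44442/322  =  138 + 3/161 = 138.02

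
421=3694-3273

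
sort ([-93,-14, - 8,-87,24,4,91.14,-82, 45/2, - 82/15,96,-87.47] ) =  [-93,-87.47,-87,-82, - 14,- 8, - 82/15,4,45/2,24, 91.14, 96 ]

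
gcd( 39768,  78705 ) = 3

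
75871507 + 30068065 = 105939572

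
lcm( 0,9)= 0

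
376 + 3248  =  3624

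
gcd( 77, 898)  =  1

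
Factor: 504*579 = 291816  =  2^3*3^3*7^1*193^1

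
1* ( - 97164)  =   - 97164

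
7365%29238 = 7365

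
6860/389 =17 + 247/389 = 17.63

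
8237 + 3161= 11398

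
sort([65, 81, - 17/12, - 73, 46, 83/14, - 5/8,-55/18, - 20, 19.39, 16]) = [ - 73, - 20, - 55/18, - 17/12, - 5/8, 83/14, 16 , 19.39, 46, 65, 81]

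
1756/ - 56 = - 32 + 9/14 = - 31.36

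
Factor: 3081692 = 2^2*17^1 * 45319^1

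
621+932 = 1553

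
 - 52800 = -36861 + -15939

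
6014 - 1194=4820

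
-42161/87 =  - 42161/87 =- 484.61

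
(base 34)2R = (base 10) 95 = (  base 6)235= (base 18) 55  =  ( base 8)137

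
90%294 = 90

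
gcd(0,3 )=3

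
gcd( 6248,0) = 6248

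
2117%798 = 521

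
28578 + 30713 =59291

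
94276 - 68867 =25409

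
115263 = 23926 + 91337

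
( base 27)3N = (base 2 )1101000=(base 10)104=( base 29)3H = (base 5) 404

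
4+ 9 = 13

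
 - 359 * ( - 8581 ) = 3080579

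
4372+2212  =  6584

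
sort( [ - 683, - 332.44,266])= [-683,-332.44,266]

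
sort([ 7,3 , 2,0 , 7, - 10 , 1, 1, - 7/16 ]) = [ -10, - 7/16 , 0,  1, 1,2,  3, 7, 7] 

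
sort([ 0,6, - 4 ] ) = [ - 4,0,6] 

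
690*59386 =40976340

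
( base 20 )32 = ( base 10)62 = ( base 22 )2I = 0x3e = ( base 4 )332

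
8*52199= 417592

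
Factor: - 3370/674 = - 5^1 = - 5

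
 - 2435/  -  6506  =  2435/6506 = 0.37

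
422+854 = 1276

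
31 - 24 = 7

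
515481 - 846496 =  - 331015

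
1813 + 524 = 2337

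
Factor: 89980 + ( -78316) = 2^4*3^6  =  11664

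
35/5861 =35/5861 = 0.01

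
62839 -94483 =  -31644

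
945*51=48195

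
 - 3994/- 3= 3994/3 = 1331.33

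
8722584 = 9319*936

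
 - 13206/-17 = 13206/17 = 776.82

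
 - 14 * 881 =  - 12334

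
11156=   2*5578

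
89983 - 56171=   33812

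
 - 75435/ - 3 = 25145/1 = 25145.00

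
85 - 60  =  25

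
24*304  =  7296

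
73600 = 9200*8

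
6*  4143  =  24858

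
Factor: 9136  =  2^4*571^1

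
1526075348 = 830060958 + 696014390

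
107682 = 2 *53841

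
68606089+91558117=160164206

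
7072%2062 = 886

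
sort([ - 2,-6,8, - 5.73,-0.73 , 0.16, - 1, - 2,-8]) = [ - 8, - 6, - 5.73, - 2,-2, - 1, - 0.73,0.16, 8]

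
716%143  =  1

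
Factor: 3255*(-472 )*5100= - 7835436000 = - 2^5*3^2*5^3*7^1*17^1*31^1*59^1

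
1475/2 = 1475/2 = 737.50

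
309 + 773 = 1082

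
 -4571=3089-7660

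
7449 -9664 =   -  2215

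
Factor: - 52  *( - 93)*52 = 2^4*3^1*13^2*31^1= 251472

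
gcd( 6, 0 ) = 6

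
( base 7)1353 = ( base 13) 318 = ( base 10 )528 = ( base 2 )1000010000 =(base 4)20100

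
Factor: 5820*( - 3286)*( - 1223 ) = 23389287960 = 2^3*3^1*5^1*31^1*53^1*97^1*1223^1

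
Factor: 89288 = 2^3*11161^1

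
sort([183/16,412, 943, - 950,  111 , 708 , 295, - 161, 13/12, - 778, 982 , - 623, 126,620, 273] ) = [ - 950, - 778, - 623, - 161,13/12, 183/16,111, 126,273,295, 412, 620,708,943,982 ]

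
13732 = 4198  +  9534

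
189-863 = -674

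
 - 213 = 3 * ( - 71 )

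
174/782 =87/391 = 0.22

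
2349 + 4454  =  6803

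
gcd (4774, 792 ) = 22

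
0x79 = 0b1111001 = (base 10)121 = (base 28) 49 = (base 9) 144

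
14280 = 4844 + 9436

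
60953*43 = 2620979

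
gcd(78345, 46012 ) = 1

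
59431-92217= -32786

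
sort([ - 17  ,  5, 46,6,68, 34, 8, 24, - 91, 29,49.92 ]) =[-91 ,-17,5,  6, 8, 24, 29 , 34, 46, 49.92, 68] 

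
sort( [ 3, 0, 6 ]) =[ 0, 3, 6] 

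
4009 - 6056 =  - 2047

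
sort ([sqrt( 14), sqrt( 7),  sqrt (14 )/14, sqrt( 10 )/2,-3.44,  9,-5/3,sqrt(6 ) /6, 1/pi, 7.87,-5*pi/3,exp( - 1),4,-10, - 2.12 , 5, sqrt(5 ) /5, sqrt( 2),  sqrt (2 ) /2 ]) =[-10,  -  5*pi/3,- 3.44, - 2.12, -5/3,sqrt(14) /14,  1/pi,exp( - 1 ), sqrt( 6 ) /6,  sqrt ( 5 ) /5,  sqrt( 2) /2,  sqrt (2 ),sqrt( 10 )/2 , sqrt( 7),sqrt( 14 ),  4,5, 7.87,9]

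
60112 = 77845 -17733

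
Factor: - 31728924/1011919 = - 2^2*3^2 * 43^ ( - 1 )* 101^(-1 )*107^1 * 233^( - 1 )*8237^1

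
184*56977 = 10483768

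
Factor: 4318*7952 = 2^5*7^1*17^1*71^1*127^1 = 34336736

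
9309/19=9309/19 = 489.95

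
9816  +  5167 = 14983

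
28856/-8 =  - 3607/1= -  3607.00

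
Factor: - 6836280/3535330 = -2^2*3^1*11^1 * 19^( - 1 ) * 23^(- 1 )*809^( - 1 )*5179^1 = - 683628/353533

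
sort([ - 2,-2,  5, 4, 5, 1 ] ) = [ - 2, - 2, 1 , 4, 5,5] 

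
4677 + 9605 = 14282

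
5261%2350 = 561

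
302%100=2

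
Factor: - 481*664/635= - 319384/635  =  -2^3 * 5^( - 1)*13^1*37^1*83^1* 127^ ( - 1 )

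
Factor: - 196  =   - 2^2*7^2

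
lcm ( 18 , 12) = 36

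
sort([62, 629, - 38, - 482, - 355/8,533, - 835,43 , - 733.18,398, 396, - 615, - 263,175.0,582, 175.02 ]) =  [ - 835,-733.18, - 615,-482, - 263,-355/8, - 38,43,62 , 175.0 , 175.02, 396,398,533,582,629]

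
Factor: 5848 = 2^3*17^1*43^1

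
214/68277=214/68277= 0.00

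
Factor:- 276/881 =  - 2^2*3^1 *23^1 * 881^( - 1)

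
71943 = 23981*3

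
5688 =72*79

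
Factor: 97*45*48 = 2^4*3^3 *5^1 *97^1 = 209520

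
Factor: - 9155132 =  - 2^2* 7^1*37^1*8837^1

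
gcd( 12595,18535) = 55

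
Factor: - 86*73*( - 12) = 75336 = 2^3*3^1 * 43^1 * 73^1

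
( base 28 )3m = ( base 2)1101010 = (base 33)37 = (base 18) 5g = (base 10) 106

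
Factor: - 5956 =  - 2^2*1489^1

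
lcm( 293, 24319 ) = 24319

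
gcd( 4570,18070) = 10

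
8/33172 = 2/8293 = 0.00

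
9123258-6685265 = 2437993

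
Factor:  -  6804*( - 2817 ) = 19166868=2^2 * 3^7 *7^1*313^1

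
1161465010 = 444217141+717247869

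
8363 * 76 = 635588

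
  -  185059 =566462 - 751521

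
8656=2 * 4328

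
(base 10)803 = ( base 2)1100100011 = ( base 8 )1443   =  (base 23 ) 1bl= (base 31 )ps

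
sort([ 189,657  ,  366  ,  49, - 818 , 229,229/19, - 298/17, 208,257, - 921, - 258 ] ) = [ - 921, - 818,  -  258, - 298/17,229/19, 49,  189, 208,229,  257, 366,657 ] 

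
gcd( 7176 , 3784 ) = 8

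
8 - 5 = 3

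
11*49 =539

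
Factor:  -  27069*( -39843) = 1078510167= 3^3*7^1*19^1*233^1 * 1289^1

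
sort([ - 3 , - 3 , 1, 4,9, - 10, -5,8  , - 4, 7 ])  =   [ - 10,-5, - 4, -3, - 3, 1 , 4, 7, 8,9 ] 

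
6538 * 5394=35265972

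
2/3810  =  1/1905= 0.00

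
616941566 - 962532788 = - 345591222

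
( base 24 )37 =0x4f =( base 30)2J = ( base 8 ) 117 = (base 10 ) 79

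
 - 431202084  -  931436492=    - 1362638576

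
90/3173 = 90/3173 = 0.03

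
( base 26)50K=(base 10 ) 3400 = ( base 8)6510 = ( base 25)5b0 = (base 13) 1717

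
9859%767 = 655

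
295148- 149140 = 146008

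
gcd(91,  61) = 1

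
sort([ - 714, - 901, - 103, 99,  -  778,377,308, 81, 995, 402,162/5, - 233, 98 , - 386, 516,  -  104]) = [ - 901, - 778, - 714, - 386,-233, - 104,-103, 162/5,81,98,99,308, 377,402,516,  995]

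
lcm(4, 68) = 68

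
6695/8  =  6695/8   =  836.88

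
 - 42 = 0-42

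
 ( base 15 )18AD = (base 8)12332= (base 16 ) 14DA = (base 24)96a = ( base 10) 5338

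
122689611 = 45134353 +77555258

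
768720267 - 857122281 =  - 88402014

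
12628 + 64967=77595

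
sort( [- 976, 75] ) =[-976,75]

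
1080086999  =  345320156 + 734766843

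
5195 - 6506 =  - 1311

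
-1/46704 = -1/46704  =  - 0.00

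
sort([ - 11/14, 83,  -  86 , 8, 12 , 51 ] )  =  [ - 86, - 11/14,8,12,  51, 83]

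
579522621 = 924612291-345089670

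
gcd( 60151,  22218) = 7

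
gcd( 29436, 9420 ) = 12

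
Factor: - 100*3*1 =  - 300 = - 2^2*3^1* 5^2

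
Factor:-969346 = -2^1*7^1*69239^1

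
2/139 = 2/139 = 0.01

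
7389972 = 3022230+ 4367742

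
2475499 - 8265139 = - 5789640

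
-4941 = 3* (-1647)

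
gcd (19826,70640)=2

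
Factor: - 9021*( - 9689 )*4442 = 2^1*3^1*31^1 * 97^1*2221^1 * 9689^1 = 388250651298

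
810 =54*15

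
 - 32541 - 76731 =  - 109272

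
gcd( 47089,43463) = 49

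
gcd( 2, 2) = 2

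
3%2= 1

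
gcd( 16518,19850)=2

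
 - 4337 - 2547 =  - 6884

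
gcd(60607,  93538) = 1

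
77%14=7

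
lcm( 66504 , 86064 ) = 1463088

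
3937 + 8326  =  12263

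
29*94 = 2726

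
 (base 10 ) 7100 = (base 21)G22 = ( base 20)HF0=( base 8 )15674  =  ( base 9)10658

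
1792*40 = 71680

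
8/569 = 8/569 = 0.01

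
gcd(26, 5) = 1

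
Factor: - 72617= - 72617^1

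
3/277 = 3/277 =0.01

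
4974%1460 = 594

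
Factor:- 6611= - 11^1 * 601^1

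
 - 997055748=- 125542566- 871513182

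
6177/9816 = 2059/3272  =  0.63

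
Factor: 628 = 2^2*157^1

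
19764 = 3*6588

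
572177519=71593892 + 500583627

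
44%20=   4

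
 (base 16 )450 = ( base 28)1BC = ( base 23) 220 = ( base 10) 1104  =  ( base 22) 264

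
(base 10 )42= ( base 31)1B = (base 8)52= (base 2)101010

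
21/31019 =21/31019=   0.00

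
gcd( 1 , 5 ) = 1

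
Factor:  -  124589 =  - 31^1 * 4019^1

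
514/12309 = 514/12309 = 0.04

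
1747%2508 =1747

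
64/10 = 6  +  2/5= 6.40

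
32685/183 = 178 + 37/61=178.61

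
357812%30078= 26954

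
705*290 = 204450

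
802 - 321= 481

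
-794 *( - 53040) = 42113760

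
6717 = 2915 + 3802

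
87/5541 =29/1847 =0.02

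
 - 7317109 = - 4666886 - 2650223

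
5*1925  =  9625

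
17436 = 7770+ 9666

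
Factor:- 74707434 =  - 2^1*3^5 *153719^1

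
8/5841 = 8/5841 =0.00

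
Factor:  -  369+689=2^6*5^1  =  320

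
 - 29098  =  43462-72560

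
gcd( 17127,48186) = 9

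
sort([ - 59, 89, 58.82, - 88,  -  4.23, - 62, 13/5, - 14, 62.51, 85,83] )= [-88, - 62, - 59,-14,-4.23, 13/5, 58.82, 62.51, 83, 85, 89 ] 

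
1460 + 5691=7151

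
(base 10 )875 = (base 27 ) 15B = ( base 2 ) 1101101011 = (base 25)1A0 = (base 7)2360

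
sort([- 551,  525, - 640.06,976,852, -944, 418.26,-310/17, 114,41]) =[  -  944,  -  640.06,  -  551,  -  310/17, 41, 114, 418.26,525,852, 976] 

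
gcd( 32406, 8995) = 1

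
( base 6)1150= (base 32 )8q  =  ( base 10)282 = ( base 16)11A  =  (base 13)189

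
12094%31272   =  12094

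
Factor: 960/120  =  8= 2^3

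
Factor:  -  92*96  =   - 2^7 * 3^1 * 23^1=-  8832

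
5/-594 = - 1 + 589/594 = - 0.01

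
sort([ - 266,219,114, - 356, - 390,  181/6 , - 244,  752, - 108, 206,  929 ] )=[-390,  -  356, - 266,-244, - 108,  181/6,  114,206,  219,752, 929 ]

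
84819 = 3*28273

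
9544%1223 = 983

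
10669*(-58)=-618802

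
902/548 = 1 + 177/274=1.65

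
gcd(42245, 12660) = 5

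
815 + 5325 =6140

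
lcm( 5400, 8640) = 43200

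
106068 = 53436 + 52632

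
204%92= 20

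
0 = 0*69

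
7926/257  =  7926/257 = 30.84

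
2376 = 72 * 33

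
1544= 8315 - 6771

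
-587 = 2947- 3534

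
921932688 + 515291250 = 1437223938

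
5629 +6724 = 12353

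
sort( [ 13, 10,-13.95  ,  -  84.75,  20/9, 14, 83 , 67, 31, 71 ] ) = [ - 84.75,-13.95,20/9,  10,13, 14,  31, 67,71, 83 ]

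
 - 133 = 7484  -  7617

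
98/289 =98/289 =0.34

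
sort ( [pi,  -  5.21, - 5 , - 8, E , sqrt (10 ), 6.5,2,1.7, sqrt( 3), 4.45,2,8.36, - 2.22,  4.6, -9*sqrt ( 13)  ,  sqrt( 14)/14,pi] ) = [ - 9*sqrt(13), - 8, - 5.21 , - 5 , - 2.22 , sqrt(14)/14, 1.7 , sqrt(3 ),2,2, E,pi, pi,sqrt(10) , 4.45, 4.6 , 6.5,  8.36]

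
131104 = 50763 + 80341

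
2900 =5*580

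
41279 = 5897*7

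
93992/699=134 + 326/699 = 134.47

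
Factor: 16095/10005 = 37/23 = 23^ ( - 1) * 37^1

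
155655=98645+57010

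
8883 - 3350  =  5533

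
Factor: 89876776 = 2^3*11^1 *1021327^1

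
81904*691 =56595664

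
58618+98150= 156768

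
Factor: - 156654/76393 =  - 162/79 = -  2^1*3^4*79^(-1 )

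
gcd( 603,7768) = 1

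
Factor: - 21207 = -3^1*7069^1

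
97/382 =97/382 = 0.25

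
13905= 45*309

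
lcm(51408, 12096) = 205632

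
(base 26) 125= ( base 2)1011011101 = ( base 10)733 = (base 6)3221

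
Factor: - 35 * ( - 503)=17605 = 5^1 *7^1*503^1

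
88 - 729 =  - 641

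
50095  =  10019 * 5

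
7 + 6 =13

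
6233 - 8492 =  - 2259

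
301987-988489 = -686502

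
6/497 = 6/497= 0.01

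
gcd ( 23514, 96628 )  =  2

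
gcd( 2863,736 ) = 1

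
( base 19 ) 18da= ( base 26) ekk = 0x2714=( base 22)keg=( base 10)10004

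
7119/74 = 96+15/74= 96.20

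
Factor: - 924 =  - 2^2*3^1*7^1*11^1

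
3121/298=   10 + 141/298  =  10.47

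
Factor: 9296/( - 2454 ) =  - 2^3*3^( - 1 )*7^1 * 83^1*409^( - 1)=- 4648/1227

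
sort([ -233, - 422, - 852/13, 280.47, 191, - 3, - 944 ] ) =[ - 944,  -  422 ,-233, - 852/13, - 3, 191,280.47] 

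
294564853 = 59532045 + 235032808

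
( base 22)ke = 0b111000110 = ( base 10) 454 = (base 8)706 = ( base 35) CY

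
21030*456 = 9589680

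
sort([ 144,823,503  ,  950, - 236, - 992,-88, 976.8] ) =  [ - 992, - 236 , - 88,144,  503, 823,950, 976.8]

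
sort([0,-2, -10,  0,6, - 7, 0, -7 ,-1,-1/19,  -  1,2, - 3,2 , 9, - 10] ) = [-10, - 10, - 7,  -  7 ,-3, - 2,  -  1 , - 1,-1/19, 0, 0,0, 2, 2,6,9]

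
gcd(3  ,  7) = 1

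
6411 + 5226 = 11637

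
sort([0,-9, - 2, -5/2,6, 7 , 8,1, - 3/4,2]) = [ - 9 , - 5/2,  -  2, - 3/4  ,  0,1,2,6,7, 8]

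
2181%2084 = 97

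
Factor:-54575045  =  -5^1*7^1*113^1*13799^1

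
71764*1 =71764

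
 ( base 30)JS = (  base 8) 1126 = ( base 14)30a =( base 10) 598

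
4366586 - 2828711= 1537875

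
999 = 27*37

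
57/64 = 57/64 = 0.89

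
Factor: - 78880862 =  - 2^1 * 1889^1 * 20879^1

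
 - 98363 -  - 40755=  - 57608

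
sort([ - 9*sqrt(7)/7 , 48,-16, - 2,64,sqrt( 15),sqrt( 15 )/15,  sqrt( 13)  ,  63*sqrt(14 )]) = [ - 16, - 9*sqrt( 7)/7,-2, sqrt( 15 ) /15,  sqrt(13 ), sqrt ( 15),48,  64,  63*sqrt( 14 ) ] 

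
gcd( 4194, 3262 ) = 466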